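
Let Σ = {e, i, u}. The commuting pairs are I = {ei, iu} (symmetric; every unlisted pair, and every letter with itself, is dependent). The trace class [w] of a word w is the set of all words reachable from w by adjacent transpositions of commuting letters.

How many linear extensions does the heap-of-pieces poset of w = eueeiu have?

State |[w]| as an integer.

drop 0:e onto floor
drop 1:u onto {0:e}
drop 2:e onto {1:u}
drop 3:e onto {2:e}
drop 4:i onto floor
drop 5:u onto {3:e}
ground layer = {0:e, 4:i}
drop-orders for the pieces not yet dropped (sum over which currently-grounded one goes next):
  1 to go: {4} 1  {5} 1
  2 to go: {3,5} 1  {4,5} 2
  3 to go: {2,3,5} 1  {3,4,5} 3
  4 to go: {1,2,3,5} 1  {2,3,4,5} 4
  if 0:e drops first: 5 orders
  if 4:i drops first: 1 orders
heap linearizations: 6

6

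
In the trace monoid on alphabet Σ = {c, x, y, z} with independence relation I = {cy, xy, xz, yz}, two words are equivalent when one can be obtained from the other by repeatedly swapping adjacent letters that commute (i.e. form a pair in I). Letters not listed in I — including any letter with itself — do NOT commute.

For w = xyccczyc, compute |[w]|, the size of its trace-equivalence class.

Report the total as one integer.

0(x) covers ∅
1(y) covers ∅
2(c) covers 0:x
3(c) covers 2:c
4(c) covers 3:c
5(z) covers 4:c
6(y) covers 1:y
7(c) covers 5:z
floor of heap: 0:x, 1:y
completions by unplaced set U, small U first (add the entries for U minus each lowest piece of U):
  |U|=1: {6}:1  {7}:1
  |U|=2: {1,6}:1  {5,7}:1  {6,7}:2
  |U|=3: {1,6,7}:3  {4,5,7}:1  {5,6,7}:3
  |U|=4: {1,5,6,7}:6  {3,4,5,7}:1  {4,5,6,7}:4
  |U|=5: {1,4,5,6,7}:10  {2,3,4,5,7}:1  {3,4,5,6,7}:5
  |U|=6: {0,2,3,4,5,7}:1  {1,3,4,5,6,7}:15  {2,3,4,5,6,7}:6
  start at 0(x): 21
  start at 1(y): 7
sum over floor = 28

28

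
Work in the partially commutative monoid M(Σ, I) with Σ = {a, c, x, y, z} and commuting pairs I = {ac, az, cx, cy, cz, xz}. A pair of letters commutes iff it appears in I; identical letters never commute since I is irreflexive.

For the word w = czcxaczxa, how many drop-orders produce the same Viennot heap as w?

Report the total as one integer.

drop 0:c onto floor
drop 1:z onto floor
drop 2:c onto {0:c}
drop 3:x onto floor
drop 4:a onto {3:x}
drop 5:c onto {2:c}
drop 6:z onto {1:z}
drop 7:x onto {4:a}
drop 8:a onto {7:x}
ground layer = {0:c, 1:z, 3:x}
drop-orders for the pieces not yet dropped (sum over which currently-grounded one goes next):
  1 to go: {5} 1  {6} 1  {8} 1
  2 to go: {1,6} 1  {2,5} 1  {5,6} 2  {5,8} 2  {6,8} 2  {7,8} 1
  3 to go: {0,2,5} 1  {1,5,6} 3  {1,6,8} 3  {2,5,6} 3  {2,5,8} 3  {4,7,8} 1  {5,6,8} 6  {5,7,8} 3  {6,7,8} 3
  4 to go: {0,2,5,6} 4  {0,2,5,8} 4  {1,2,5,6} 6  {1,5,6,8} 12  {1,6,7,8} 6  {2,5,6,8} 12  {2,5,7,8} 6  {3,4,7,8} 1  {4,5,7,8} 4  {4,6,7,8} 4  {5,6,7,8} 12
  5 to go: {0,1,2,5,6} 10  {0,2,5,6,8} 20  {0,2,5,7,8} 10  {1,2,5,6,8} 30  {1,4,6,7,8} 10  {1,5,6,7,8} 30  {2,4,5,7,8} 10  {2,5,6,7,8} 30  {3,4,5,7,8} 5  {3,4,6,7,8} 5  {4,5,6,7,8} 20
  6 to go: {0,1,2,5,6,8} 60  {0,2,4,5,7,8} 20  {0,2,5,6,7,8} 60  {1,2,5,6,7,8} 90  {1,3,4,6,7,8} 15  {1,4,5,6,7,8} 60  {2,3,4,5,7,8} 15  {2,4,5,6,7,8} 60  {3,4,5,6,7,8} 30
  7 to go: {0,1,2,5,6,7,8} 210  {0,2,3,4,5,7,8} 35  {0,2,4,5,6,7,8} 140  {1,2,4,5,6,7,8} 210  {1,3,4,5,6,7,8} 105  {2,3,4,5,6,7,8} 105
  if 0:c drops first: 420 orders
  if 1:z drops first: 280 orders
  if 3:x drops first: 560 orders
heap linearizations: 1260

1260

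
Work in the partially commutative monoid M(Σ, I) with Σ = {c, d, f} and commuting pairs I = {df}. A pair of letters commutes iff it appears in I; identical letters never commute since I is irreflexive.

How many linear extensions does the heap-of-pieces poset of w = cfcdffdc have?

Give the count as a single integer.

6

drop 0:c onto floor
drop 1:f onto {0:c}
drop 2:c onto {1:f}
drop 3:d onto {2:c}
drop 4:f onto {2:c}
drop 5:f onto {4:f}
drop 6:d onto {3:d}
drop 7:c onto {5:f, 6:d}
ground layer = {0:c}
drop-orders for the pieces not yet dropped (sum over which currently-grounded one goes next):
  1 to go: {7} 1
  2 to go: {5,7} 1  {6,7} 1
  3 to go: {3,6,7} 1  {4,5,7} 1  {5,6,7} 2
  4 to go: {3,5,6,7} 3  {4,5,6,7} 3
  5 to go: {3,4,5,6,7} 6
  6 to go: {2,3,4,5,6,7} 6
  if 0:c drops first: 6 orders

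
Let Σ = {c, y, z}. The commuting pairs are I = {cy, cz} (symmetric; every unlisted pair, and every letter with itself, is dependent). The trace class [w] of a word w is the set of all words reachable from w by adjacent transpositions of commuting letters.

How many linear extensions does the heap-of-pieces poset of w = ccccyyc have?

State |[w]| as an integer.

21

piece 0:c — minimal
piece 1:c rests on {0:c}
piece 2:c rests on {1:c}
piece 3:c rests on {2:c}
piece 4:y — minimal
piece 5:y rests on {4:y}
piece 6:c rests on {3:c}
minimal pieces: {0:c, 4:y}
ways to finish when only these pieces remain (= sum over removing one remaining piece with nothing left below it):
  1 left: {5}→1  {6}→1
  2 left: {3,6}→1  {4,5}→1  {5,6}→2
  3 left: {2,3,6}→1  {3,5,6}→3  {4,5,6}→3
  4 left: {1,2,3,6}→1  {2,3,5,6}→4  {3,4,5,6}→6
  5 left: {0,1,2,3,6}→1  {1,2,3,5,6}→5  {2,3,4,5,6}→10
  placing 0:c first → 15 extensions
  placing 4:y first → 6 extensions
total linear extensions = 21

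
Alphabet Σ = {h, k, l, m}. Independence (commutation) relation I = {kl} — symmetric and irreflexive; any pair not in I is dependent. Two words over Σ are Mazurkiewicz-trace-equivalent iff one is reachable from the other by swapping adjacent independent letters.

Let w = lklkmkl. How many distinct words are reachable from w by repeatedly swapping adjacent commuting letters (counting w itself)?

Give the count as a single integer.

piece 0:l — minimal
piece 1:k — minimal
piece 2:l rests on {0:l}
piece 3:k rests on {1:k}
piece 4:m rests on {2:l, 3:k}
piece 5:k rests on {4:m}
piece 6:l rests on {4:m}
minimal pieces: {0:l, 1:k}
ways to finish when only these pieces remain (= sum over removing one remaining piece with nothing left below it):
  1 left: {5}→1  {6}→1
  2 left: {5,6}→2
  3 left: {4,5,6}→2
  4 left: {2,4,5,6}→2  {3,4,5,6}→2
  5 left: {0,2,4,5,6}→2  {1,3,4,5,6}→2  {2,3,4,5,6}→4
  placing 0:l first → 6 extensions
  placing 1:k first → 6 extensions
total linear extensions = 12

12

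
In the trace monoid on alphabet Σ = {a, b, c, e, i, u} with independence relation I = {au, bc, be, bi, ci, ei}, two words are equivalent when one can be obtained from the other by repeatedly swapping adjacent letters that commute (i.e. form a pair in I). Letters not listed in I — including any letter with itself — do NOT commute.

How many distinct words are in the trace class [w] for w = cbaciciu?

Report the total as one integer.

12

piece 0:c — minimal
piece 1:b — minimal
piece 2:a rests on {0:c, 1:b}
piece 3:c rests on {2:a}
piece 4:i rests on {2:a}
piece 5:c rests on {3:c}
piece 6:i rests on {4:i}
piece 7:u rests on {5:c, 6:i}
minimal pieces: {0:c, 1:b}
ways to finish when only these pieces remain (= sum over removing one remaining piece with nothing left below it):
  1 left: {7}→1
  2 left: {5,7}→1  {6,7}→1
  3 left: {3,5,7}→1  {4,6,7}→1  {5,6,7}→2
  4 left: {3,5,6,7}→3  {4,5,6,7}→3
  5 left: {3,4,5,6,7}→6
  6 left: {2,3,4,5,6,7}→6
  placing 0:c first → 6 extensions
  placing 1:b first → 6 extensions
total linear extensions = 12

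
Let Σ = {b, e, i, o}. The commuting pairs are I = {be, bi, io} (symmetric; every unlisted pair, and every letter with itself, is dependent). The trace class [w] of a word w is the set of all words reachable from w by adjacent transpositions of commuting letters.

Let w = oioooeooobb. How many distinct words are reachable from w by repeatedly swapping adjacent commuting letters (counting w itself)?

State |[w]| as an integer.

#0=o has no predecessor
#1=i has no predecessor
#2=o depends on [0:o]
#3=o depends on [2:o]
#4=o depends on [3:o]
#5=e depends on [1:i, 4:o]
#6=o depends on [5:e]
#7=o depends on [6:o]
#8=o depends on [7:o]
#9=b depends on [8:o]
#10=b depends on [9:b]
sources: [0:o, 1:i]
N(rest) = Σ N(rest − s) over sources s of rest; N(one piece) = 1:
  size 1 → [10]=1
  size 2 → [9,10]=1
  size 3 → [8,9,10]=1
  size 4 → [7,8,9,10]=1
  size 5 → [6,7,8,9,10]=1
  size 6 → [5,6,7,8,9,10]=1
  size 7 → [1,5,6,7,8,9,10]=1  [4,5,6,7,8,9,10]=1
  size 8 → [1,4,5,6,7,8,9,10]=2  [3,4,5,6,7,8,9,10]=1
  size 9 → [1,3,4,5,6,7,8,9,10]=3  [2,3,4,5,6,7,8,9,10]=1
  first=0(o) contributes 4
  first=1(i) contributes 1
|[w]| = 5

5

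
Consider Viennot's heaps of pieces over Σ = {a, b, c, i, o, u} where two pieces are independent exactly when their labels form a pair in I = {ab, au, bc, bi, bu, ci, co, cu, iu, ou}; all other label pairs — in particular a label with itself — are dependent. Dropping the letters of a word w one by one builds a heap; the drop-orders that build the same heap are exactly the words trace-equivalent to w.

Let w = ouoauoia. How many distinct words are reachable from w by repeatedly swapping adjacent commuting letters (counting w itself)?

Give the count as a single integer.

piece 0:o — minimal
piece 1:u — minimal
piece 2:o rests on {0:o}
piece 3:a rests on {2:o}
piece 4:u rests on {1:u}
piece 5:o rests on {3:a}
piece 6:i rests on {5:o}
piece 7:a rests on {6:i}
minimal pieces: {0:o, 1:u}
ways to finish when only these pieces remain (= sum over removing one remaining piece with nothing left below it):
  1 left: {4}→1  {7}→1
  2 left: {1,4}→1  {4,7}→2  {6,7}→1
  3 left: {1,4,7}→3  {4,6,7}→3  {5,6,7}→1
  4 left: {1,4,6,7}→6  {3,5,6,7}→1  {4,5,6,7}→4
  5 left: {1,4,5,6,7}→10  {2,3,5,6,7}→1  {3,4,5,6,7}→5
  6 left: {0,2,3,5,6,7}→1  {1,3,4,5,6,7}→15  {2,3,4,5,6,7}→6
  placing 0:o first → 21 extensions
  placing 1:u first → 7 extensions
total linear extensions = 28

28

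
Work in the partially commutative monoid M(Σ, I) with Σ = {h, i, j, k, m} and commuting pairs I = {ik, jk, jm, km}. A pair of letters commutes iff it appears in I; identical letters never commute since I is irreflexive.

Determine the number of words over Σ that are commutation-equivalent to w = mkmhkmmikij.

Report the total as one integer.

0(m) covers ∅
1(k) covers ∅
2(m) covers 0:m
3(h) covers 1:k, 2:m
4(k) covers 3:h
5(m) covers 3:h
6(m) covers 5:m
7(i) covers 6:m
8(k) covers 4:k
9(i) covers 7:i
10(j) covers 9:i
floor of heap: 0:m, 1:k
completions by unplaced set U, small U first (add the entries for U minus each lowest piece of U):
  |U|=1: {8}:1  {10}:1
  |U|=2: {4,8}:1  {8,10}:2  {9,10}:1
  |U|=3: {4,8,10}:3  {7,9,10}:1  {8,9,10}:3
  |U|=4: {4,8,9,10}:6  {6,7,9,10}:1  {7,8,9,10}:4
  |U|=5: {4,7,8,9,10}:10  {5,6,7,9,10}:1  {6,7,8,9,10}:5
  |U|=6: {4,6,7,8,9,10}:15  {5,6,7,8,9,10}:6
  |U|=7: {4,5,6,7,8,9,10}:21
  |U|=8: {3,4,5,6,7,8,9,10}:21
  |U|=9: {1,3,4,5,6,7,8,9,10}:21  {2,3,4,5,6,7,8,9,10}:21
  start at 0(m): 42
  start at 1(k): 21
sum over floor = 63

63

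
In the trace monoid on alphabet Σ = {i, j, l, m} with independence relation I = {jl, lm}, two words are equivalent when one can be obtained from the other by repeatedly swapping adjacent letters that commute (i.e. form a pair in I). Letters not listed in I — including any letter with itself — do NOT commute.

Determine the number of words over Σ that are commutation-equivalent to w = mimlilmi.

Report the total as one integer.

piece 0:m — minimal
piece 1:i rests on {0:m}
piece 2:m rests on {1:i}
piece 3:l rests on {1:i}
piece 4:i rests on {2:m, 3:l}
piece 5:l rests on {4:i}
piece 6:m rests on {4:i}
piece 7:i rests on {5:l, 6:m}
minimal pieces: {0:m}
ways to finish when only these pieces remain (= sum over removing one remaining piece with nothing left below it):
  1 left: {7}→1
  2 left: {5,7}→1  {6,7}→1
  3 left: {5,6,7}→2
  4 left: {4,5,6,7}→2
  5 left: {2,4,5,6,7}→2  {3,4,5,6,7}→2
  6 left: {2,3,4,5,6,7}→4
  placing 0:m first → 4 extensions

4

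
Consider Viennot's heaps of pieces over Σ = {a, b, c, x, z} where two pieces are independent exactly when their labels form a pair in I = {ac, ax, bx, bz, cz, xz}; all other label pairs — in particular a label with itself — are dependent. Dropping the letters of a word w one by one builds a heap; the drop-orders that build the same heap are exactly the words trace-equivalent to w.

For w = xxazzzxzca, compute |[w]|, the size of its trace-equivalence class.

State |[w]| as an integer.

#0=x has no predecessor
#1=x depends on [0:x]
#2=a has no predecessor
#3=z depends on [2:a]
#4=z depends on [3:z]
#5=z depends on [4:z]
#6=x depends on [1:x]
#7=z depends on [5:z]
#8=c depends on [6:x]
#9=a depends on [7:z]
sources: [0:x, 2:a]
N(rest) = Σ N(rest − s) over sources s of rest; N(one piece) = 1:
  size 1 → [8]=1  [9]=1
  size 2 → [6,8]=1  [7,9]=1  [8,9]=2
  size 3 → [1,6,8]=1  [5,7,9]=1  [6,8,9]=3  [7,8,9]=3
  size 4 → [0,1,6,8]=1  [1,6,8,9]=4  [4,5,7,9]=1  [5,7,8,9]=4  [6,7,8,9]=6
  size 5 → [0,1,6,8,9]=5  [1,6,7,8,9]=10  [3,4,5,7,9]=1  [4,5,7,8,9]=5  [5,6,7,8,9]=10
  size 6 → [0,1,6,7,8,9]=15  [1,5,6,7,8,9]=20  [2,3,4,5,7,9]=1  [3,4,5,7,8,9]=6  [4,5,6,7,8,9]=15
  size 7 → [0,1,5,6,7,8,9]=35  [1,4,5,6,7,8,9]=35  [2,3,4,5,7,8,9]=7  [3,4,5,6,7,8,9]=21
  size 8 → [0,1,4,5,6,7,8,9]=70  [1,3,4,5,6,7,8,9]=56  [2,3,4,5,6,7,8,9]=28
  first=0(x) contributes 84
  first=2(a) contributes 126
|[w]| = 210

210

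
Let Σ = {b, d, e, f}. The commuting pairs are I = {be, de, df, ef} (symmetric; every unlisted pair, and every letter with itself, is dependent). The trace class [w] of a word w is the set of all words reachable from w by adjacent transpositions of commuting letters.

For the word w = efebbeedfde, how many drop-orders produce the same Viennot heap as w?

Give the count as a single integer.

1386

0(e) covers ∅
1(f) covers ∅
2(e) covers 0:e
3(b) covers 1:f
4(b) covers 3:b
5(e) covers 2:e
6(e) covers 5:e
7(d) covers 4:b
8(f) covers 4:b
9(d) covers 7:d
10(e) covers 6:e
floor of heap: 0:e, 1:f
completions by unplaced set U, small U first (add the entries for U minus each lowest piece of U):
  |U|=1: {8}:1  {9}:1  {10}:1
  |U|=2: {6,10}:1  {7,9}:1  {8,9}:2  {8,10}:2  {9,10}:2
  |U|=3: {5,6,10}:1  {6,8,10}:3  {6,9,10}:3  {7,8,9}:3  {7,9,10}:3  {8,9,10}:6
  |U|=4: {2,5,6,10}:1  {4,7,8,9}:3  {5,6,8,10}:4  {5,6,9,10}:4  {6,7,9,10}:6  {6,8,9,10}:12  {7,8,9,10}:12
  |U|=5: {0,2,5,6,10}:1  {2,5,6,8,10}:5  {2,5,6,9,10}:5  {3,4,7,8,9}:3  {4,7,8,9,10}:15  {5,6,7,9,10}:10  {5,6,8,9,10}:20  {6,7,8,9,10}:30
  |U|=6: {0,2,5,6,8,10}:6  {0,2,5,6,9,10}:6  {1,3,4,7,8,9}:3  {2,5,6,7,9,10}:15  {2,5,6,8,9,10}:30  {3,4,7,8,9,10}:18  {4,6,7,8,9,10}:45  {5,6,7,8,9,10}:60
  |U|=7: {0,2,5,6,7,9,10}:21  {0,2,5,6,8,9,10}:42  {1,3,4,7,8,9,10}:21  {2,5,6,7,8,9,10}:105  {3,4,6,7,8,9,10}:63  {4,5,6,7,8,9,10}:105
  |U|=8: {0,2,5,6,7,8,9,10}:168  {1,3,4,6,7,8,9,10}:84  {2,4,5,6,7,8,9,10}:210  {3,4,5,6,7,8,9,10}:168
  |U|=9: {0,2,4,5,6,7,8,9,10}:378  {1,3,4,5,6,7,8,9,10}:252  {2,3,4,5,6,7,8,9,10}:378
  start at 0(e): 630
  start at 1(f): 756
sum over floor = 1386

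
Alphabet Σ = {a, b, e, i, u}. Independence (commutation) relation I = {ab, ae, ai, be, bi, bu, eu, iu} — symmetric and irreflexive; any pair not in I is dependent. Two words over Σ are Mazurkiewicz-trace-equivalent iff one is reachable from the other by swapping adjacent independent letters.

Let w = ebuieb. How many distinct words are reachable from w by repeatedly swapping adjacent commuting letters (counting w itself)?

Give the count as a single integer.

60

drop 0:e onto floor
drop 1:b onto floor
drop 2:u onto floor
drop 3:i onto {0:e}
drop 4:e onto {3:i}
drop 5:b onto {1:b}
ground layer = {0:e, 1:b, 2:u}
drop-orders for the pieces not yet dropped (sum over which currently-grounded one goes next):
  1 to go: {2} 1  {4} 1  {5} 1
  2 to go: {1,5} 1  {2,4} 2  {2,5} 2  {3,4} 1  {4,5} 2
  3 to go: {0,3,4} 1  {1,2,5} 3  {1,4,5} 3  {2,3,4} 3  {2,4,5} 6  {3,4,5} 3
  4 to go: {0,2,3,4} 4  {0,3,4,5} 4  {1,2,4,5} 12  {1,3,4,5} 6  {2,3,4,5} 12
  if 0:e drops first: 30 orders
  if 1:b drops first: 20 orders
  if 2:u drops first: 10 orders
heap linearizations: 60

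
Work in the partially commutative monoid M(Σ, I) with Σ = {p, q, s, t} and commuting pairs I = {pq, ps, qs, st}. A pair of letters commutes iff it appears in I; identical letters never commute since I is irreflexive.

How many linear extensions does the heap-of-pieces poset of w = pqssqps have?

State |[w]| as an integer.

210

0(p) covers ∅
1(q) covers ∅
2(s) covers ∅
3(s) covers 2:s
4(q) covers 1:q
5(p) covers 0:p
6(s) covers 3:s
floor of heap: 0:p, 1:q, 2:s
completions by unplaced set U, small U first (add the entries for U minus each lowest piece of U):
  |U|=1: {4}:1  {5}:1  {6}:1
  |U|=2: {0,5}:1  {1,4}:1  {3,6}:1  {4,5}:2  {4,6}:2  {5,6}:2
  |U|=3: {0,4,5}:3  {0,5,6}:3  {1,4,5}:3  {1,4,6}:3  {2,3,6}:1  {3,4,6}:3  {3,5,6}:3  {4,5,6}:6
  |U|=4: {0,1,4,5}:6  {0,3,5,6}:6  {0,4,5,6}:12  {1,3,4,6}:6  {1,4,5,6}:12  {2,3,4,6}:4  {2,3,5,6}:4  {3,4,5,6}:12
  |U|=5: {0,1,4,5,6}:30  {0,2,3,5,6}:10  {0,3,4,5,6}:30  {1,2,3,4,6}:10  {1,3,4,5,6}:30  {2,3,4,5,6}:20
  start at 0(p): 60
  start at 1(q): 60
  start at 2(s): 90
sum over floor = 210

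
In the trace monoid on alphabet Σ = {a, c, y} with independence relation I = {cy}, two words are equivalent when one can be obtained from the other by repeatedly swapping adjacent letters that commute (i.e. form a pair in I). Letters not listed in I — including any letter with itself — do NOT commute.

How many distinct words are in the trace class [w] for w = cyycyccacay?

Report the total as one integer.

piece 0:c — minimal
piece 1:y — minimal
piece 2:y rests on {1:y}
piece 3:c rests on {0:c}
piece 4:y rests on {2:y}
piece 5:c rests on {3:c}
piece 6:c rests on {5:c}
piece 7:a rests on {4:y, 6:c}
piece 8:c rests on {7:a}
piece 9:a rests on {8:c}
piece 10:y rests on {9:a}
minimal pieces: {0:c, 1:y}
ways to finish when only these pieces remain (= sum over removing one remaining piece with nothing left below it):
  1 left: {10}→1
  2 left: {9,10}→1
  3 left: {8,9,10}→1
  4 left: {7,8,9,10}→1
  5 left: {4,7,8,9,10}→1  {6,7,8,9,10}→1
  6 left: {2,4,7,8,9,10}→1  {4,6,7,8,9,10}→2  {5,6,7,8,9,10}→1
  7 left: {1,2,4,7,8,9,10}→1  {2,4,6,7,8,9,10}→3  {3,5,6,7,8,9,10}→1  {4,5,6,7,8,9,10}→3
  8 left: {0,3,5,6,7,8,9,10}→1  {1,2,4,6,7,8,9,10}→4  {2,4,5,6,7,8,9,10}→6  {3,4,5,6,7,8,9,10}→4
  9 left: {0,3,4,5,6,7,8,9,10}→5  {1,2,4,5,6,7,8,9,10}→10  {2,3,4,5,6,7,8,9,10}→10
  placing 0:c first → 20 extensions
  placing 1:y first → 15 extensions
total linear extensions = 35

35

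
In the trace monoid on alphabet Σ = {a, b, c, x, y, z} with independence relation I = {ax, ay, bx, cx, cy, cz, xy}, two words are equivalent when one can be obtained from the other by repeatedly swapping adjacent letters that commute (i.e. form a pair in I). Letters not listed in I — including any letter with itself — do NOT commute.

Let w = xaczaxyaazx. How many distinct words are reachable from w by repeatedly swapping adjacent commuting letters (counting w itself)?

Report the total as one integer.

120

#0=x has no predecessor
#1=a has no predecessor
#2=c depends on [1:a]
#3=z depends on [0:x, 1:a]
#4=a depends on [2:c, 3:z]
#5=x depends on [3:z]
#6=y depends on [3:z]
#7=a depends on [4:a]
#8=a depends on [7:a]
#9=z depends on [5:x, 6:y, 8:a]
#10=x depends on [9:z]
sources: [0:x, 1:a]
N(rest) = Σ N(rest − s) over sources s of rest; N(one piece) = 1:
  size 1 → [10]=1
  size 2 → [9,10]=1
  size 3 → [5,9,10]=1  [6,9,10]=1  [8,9,10]=1
  size 4 → [5,6,9,10]=2  [5,8,9,10]=2  [6,8,9,10]=2  [7,8,9,10]=1
  size 5 → [4,7,8,9,10]=1  [5,6,8,9,10]=6  [5,7,8,9,10]=3  [6,7,8,9,10]=3
  size 6 → [2,4,7,8,9,10]=1  [4,5,7,8,9,10]=4  [4,6,7,8,9,10]=4  [5,6,7,8,9,10]=12
  size 7 → [2,4,5,7,8,9,10]=5  [2,4,6,7,8,9,10]=5  [4,5,6,7,8,9,10]=20
  size 8 → [2,4,5,6,7,8,9,10]=30  [3,4,5,6,7,8,9,10]=20
  size 9 → [0,3,4,5,6,7,8,9,10]=20  [2,3,4,5,6,7,8,9,10]=50
  first=0(x) contributes 50
  first=1(a) contributes 70
|[w]| = 120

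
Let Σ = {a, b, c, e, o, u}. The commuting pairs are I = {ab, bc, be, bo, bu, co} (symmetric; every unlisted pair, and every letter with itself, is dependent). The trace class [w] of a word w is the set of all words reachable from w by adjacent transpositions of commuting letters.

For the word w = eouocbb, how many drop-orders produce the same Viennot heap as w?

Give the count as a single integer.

piece 0:e — minimal
piece 1:o rests on {0:e}
piece 2:u rests on {1:o}
piece 3:o rests on {2:u}
piece 4:c rests on {2:u}
piece 5:b — minimal
piece 6:b rests on {5:b}
minimal pieces: {0:e, 5:b}
ways to finish when only these pieces remain (= sum over removing one remaining piece with nothing left below it):
  1 left: {3}→1  {4}→1  {6}→1
  2 left: {3,4}→2  {3,6}→2  {4,6}→2  {5,6}→1
  3 left: {2,3,4}→2  {3,4,6}→6  {3,5,6}→3  {4,5,6}→3
  4 left: {1,2,3,4}→2  {2,3,4,6}→8  {3,4,5,6}→12
  5 left: {0,1,2,3,4}→2  {1,2,3,4,6}→10  {2,3,4,5,6}→20
  placing 0:e first → 30 extensions
  placing 5:b first → 12 extensions
total linear extensions = 42

42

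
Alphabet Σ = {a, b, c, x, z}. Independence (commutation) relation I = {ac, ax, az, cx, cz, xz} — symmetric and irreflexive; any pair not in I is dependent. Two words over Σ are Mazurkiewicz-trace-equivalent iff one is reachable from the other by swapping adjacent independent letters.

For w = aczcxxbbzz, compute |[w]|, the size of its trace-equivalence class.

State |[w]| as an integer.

0(a) covers ∅
1(c) covers ∅
2(z) covers ∅
3(c) covers 1:c
4(x) covers ∅
5(x) covers 4:x
6(b) covers 0:a, 2:z, 3:c, 5:x
7(b) covers 6:b
8(z) covers 7:b
9(z) covers 8:z
floor of heap: 0:a, 1:c, 2:z, 4:x
completions by unplaced set U, small U first (add the entries for U minus each lowest piece of U):
  |U|=1: {9}:1
  |U|=2: {8,9}:1
  |U|=3: {7,8,9}:1
  |U|=4: {6,7,8,9}:1
  |U|=5: {0,6,7,8,9}:1  {2,6,7,8,9}:1  {3,6,7,8,9}:1  {5,6,7,8,9}:1
  |U|=6: {0,2,6,7,8,9}:2  {0,3,6,7,8,9}:2  {0,5,6,7,8,9}:2  {1,3,6,7,8,9}:1  {2,3,6,7,8,9}:2  {2,5,6,7,8,9}:2  {3,5,6,7,8,9}:2  {4,5,6,7,8,9}:1
  |U|=7: {0,1,3,6,7,8,9}:3  {0,2,3,6,7,8,9}:6  {0,2,5,6,7,8,9}:6  {0,3,5,6,7,8,9}:6  {0,4,5,6,7,8,9}:3  {1,2,3,6,7,8,9}:3  {1,3,5,6,7,8,9}:3  {2,3,5,6,7,8,9}:6  {2,4,5,6,7,8,9}:3  {3,4,5,6,7,8,9}:3
  |U|=8: {0,1,2,3,6,7,8,9}:12  {0,1,3,5,6,7,8,9}:12  {0,2,3,5,6,7,8,9}:24  {0,2,4,5,6,7,8,9}:12  {0,3,4,5,6,7,8,9}:12  {1,2,3,5,6,7,8,9}:12  {1,3,4,5,6,7,8,9}:6  {2,3,4,5,6,7,8,9}:12
  start at 0(a): 30
  start at 1(c): 60
  start at 2(z): 30
  start at 4(x): 60
sum over floor = 180

180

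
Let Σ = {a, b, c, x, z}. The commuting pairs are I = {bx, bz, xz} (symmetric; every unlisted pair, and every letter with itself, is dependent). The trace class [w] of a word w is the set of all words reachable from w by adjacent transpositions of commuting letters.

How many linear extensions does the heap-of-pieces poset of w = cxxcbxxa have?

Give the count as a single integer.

0(c) covers ∅
1(x) covers 0:c
2(x) covers 1:x
3(c) covers 2:x
4(b) covers 3:c
5(x) covers 3:c
6(x) covers 5:x
7(a) covers 4:b, 6:x
floor of heap: 0:c
completions by unplaced set U, small U first (add the entries for U minus each lowest piece of U):
  |U|=1: {7}:1
  |U|=2: {4,7}:1  {6,7}:1
  |U|=3: {4,6,7}:2  {5,6,7}:1
  |U|=4: {4,5,6,7}:3
  |U|=5: {3,4,5,6,7}:3
  |U|=6: {2,3,4,5,6,7}:3
  start at 0(c): 3

3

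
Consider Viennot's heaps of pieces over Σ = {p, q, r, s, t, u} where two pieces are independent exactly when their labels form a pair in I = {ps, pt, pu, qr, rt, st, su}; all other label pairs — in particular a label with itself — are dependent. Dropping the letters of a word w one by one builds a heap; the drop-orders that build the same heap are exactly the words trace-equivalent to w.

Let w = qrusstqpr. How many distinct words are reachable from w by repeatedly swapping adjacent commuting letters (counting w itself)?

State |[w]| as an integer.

12

#0=q has no predecessor
#1=r has no predecessor
#2=u depends on [0:q, 1:r]
#3=s depends on [0:q, 1:r]
#4=s depends on [3:s]
#5=t depends on [2:u]
#6=q depends on [4:s, 5:t]
#7=p depends on [6:q]
#8=r depends on [7:p]
sources: [0:q, 1:r]
N(rest) = Σ N(rest − s) over sources s of rest; N(one piece) = 1:
  size 1 → [8]=1
  size 2 → [7,8]=1
  size 3 → [6,7,8]=1
  size 4 → [4,6,7,8]=1  [5,6,7,8]=1
  size 5 → [2,5,6,7,8]=1  [3,4,6,7,8]=1  [4,5,6,7,8]=2
  size 6 → [2,4,5,6,7,8]=3  [3,4,5,6,7,8]=3
  size 7 → [2,3,4,5,6,7,8]=6
  first=0(q) contributes 6
  first=1(r) contributes 6
|[w]| = 12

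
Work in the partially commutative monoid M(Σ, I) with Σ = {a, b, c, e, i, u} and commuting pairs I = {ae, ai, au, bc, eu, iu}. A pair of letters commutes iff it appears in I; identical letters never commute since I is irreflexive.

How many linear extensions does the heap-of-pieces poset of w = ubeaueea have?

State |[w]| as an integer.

#0=u has no predecessor
#1=b depends on [0:u]
#2=e depends on [1:b]
#3=a depends on [1:b]
#4=u depends on [1:b]
#5=e depends on [2:e]
#6=e depends on [5:e]
#7=a depends on [3:a]
sources: [0:u]
N(rest) = Σ N(rest − s) over sources s of rest; N(one piece) = 1:
  size 1 → [4]=1  [6]=1  [7]=1
  size 2 → [3,7]=1  [4,6]=2  [4,7]=2  [5,6]=1  [6,7]=2
  size 3 → [2,5,6]=1  [3,4,7]=3  [3,6,7]=3  [4,5,6]=3  [4,6,7]=6  [5,6,7]=3
  size 4 → [2,4,5,6]=4  [2,5,6,7]=4  [3,4,6,7]=12  [3,5,6,7]=6  [4,5,6,7]=12
  size 5 → [2,3,5,6,7]=10  [2,4,5,6,7]=20  [3,4,5,6,7]=30
  size 6 → [2,3,4,5,6,7]=60
  first=0(u) contributes 60

60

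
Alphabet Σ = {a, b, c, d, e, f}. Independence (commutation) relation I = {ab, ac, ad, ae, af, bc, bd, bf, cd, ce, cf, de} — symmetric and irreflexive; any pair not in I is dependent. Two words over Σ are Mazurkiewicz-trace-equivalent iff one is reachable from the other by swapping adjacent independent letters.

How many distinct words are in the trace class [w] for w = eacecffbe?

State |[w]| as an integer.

#0=e has no predecessor
#1=a has no predecessor
#2=c has no predecessor
#3=e depends on [0:e]
#4=c depends on [2:c]
#5=f depends on [3:e]
#6=f depends on [5:f]
#7=b depends on [3:e]
#8=e depends on [6:f, 7:b]
sources: [0:e, 1:a, 2:c]
N(rest) = Σ N(rest − s) over sources s of rest; N(one piece) = 1:
  size 1 → [1]=1  [4]=1  [8]=1
  size 2 → [1,4]=2  [1,8]=2  [2,4]=1  [4,8]=2  [6,8]=1  [7,8]=1
  size 3 → [1,2,4]=3  [1,4,8]=6  [1,6,8]=3  [1,7,8]=3  [2,4,8]=3  [4,6,8]=3  [4,7,8]=3  [5,6,8]=1  [6,7,8]=2
  size 4 → [1,2,4,8]=12  [1,4,6,8]=12  [1,4,7,8]=12  [1,5,6,8]=4  [1,6,7,8]=8  [2,4,6,8]=6  [2,4,7,8]=6  [4,5,6,8]=4  [4,6,7,8]=8  [5,6,7,8]=3
  size 5 → [1,2,4,6,8]=30  [1,2,4,7,8]=30  [1,4,5,6,8]=20  [1,4,6,7,8]=40  [1,5,6,7,8]=15  [2,4,5,6,8]=10  [2,4,6,7,8]=20  [3,5,6,7,8]=3  [4,5,6,7,8]=15
  size 6 → [0,3,5,6,7,8]=3  [1,2,4,5,6,8]=60  [1,2,4,6,7,8]=120  [1,3,5,6,7,8]=18  [1,4,5,6,7,8]=90  [2,4,5,6,7,8]=45  [3,4,5,6,7,8]=18
  size 7 → [0,1,3,5,6,7,8]=21  [0,3,4,5,6,7,8]=21  [1,2,4,5,6,7,8]=315  [1,3,4,5,6,7,8]=126  [2,3,4,5,6,7,8]=63
  first=0(e) contributes 504
  first=1(a) contributes 84
  first=2(c) contributes 168
|[w]| = 756

756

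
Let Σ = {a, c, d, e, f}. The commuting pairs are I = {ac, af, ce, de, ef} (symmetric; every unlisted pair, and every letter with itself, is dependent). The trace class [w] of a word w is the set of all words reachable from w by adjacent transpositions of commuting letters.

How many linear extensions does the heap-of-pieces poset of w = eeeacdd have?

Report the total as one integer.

5

0(e) covers ∅
1(e) covers 0:e
2(e) covers 1:e
3(a) covers 2:e
4(c) covers ∅
5(d) covers 3:a, 4:c
6(d) covers 5:d
floor of heap: 0:e, 4:c
completions by unplaced set U, small U first (add the entries for U minus each lowest piece of U):
  |U|=1: {6}:1
  |U|=2: {5,6}:1
  |U|=3: {3,5,6}:1  {4,5,6}:1
  |U|=4: {2,3,5,6}:1  {3,4,5,6}:2
  |U|=5: {1,2,3,5,6}:1  {2,3,4,5,6}:3
  start at 0(e): 4
  start at 4(c): 1
sum over floor = 5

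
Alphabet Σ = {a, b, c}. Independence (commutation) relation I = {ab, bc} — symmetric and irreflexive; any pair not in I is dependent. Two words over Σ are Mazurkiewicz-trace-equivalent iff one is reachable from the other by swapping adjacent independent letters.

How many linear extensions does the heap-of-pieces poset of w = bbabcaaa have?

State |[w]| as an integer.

56

#0=b has no predecessor
#1=b depends on [0:b]
#2=a has no predecessor
#3=b depends on [1:b]
#4=c depends on [2:a]
#5=a depends on [4:c]
#6=a depends on [5:a]
#7=a depends on [6:a]
sources: [0:b, 2:a]
N(rest) = Σ N(rest − s) over sources s of rest; N(one piece) = 1:
  size 1 → [3]=1  [7]=1
  size 2 → [1,3]=1  [3,7]=2  [6,7]=1
  size 3 → [0,1,3]=1  [1,3,7]=3  [3,6,7]=3  [5,6,7]=1
  size 4 → [0,1,3,7]=4  [1,3,6,7]=6  [3,5,6,7]=4  [4,5,6,7]=1
  size 5 → [0,1,3,6,7]=10  [1,3,5,6,7]=10  [2,4,5,6,7]=1  [3,4,5,6,7]=5
  size 6 → [0,1,3,5,6,7]=20  [1,3,4,5,6,7]=15  [2,3,4,5,6,7]=6
  first=0(b) contributes 21
  first=2(a) contributes 35
|[w]| = 56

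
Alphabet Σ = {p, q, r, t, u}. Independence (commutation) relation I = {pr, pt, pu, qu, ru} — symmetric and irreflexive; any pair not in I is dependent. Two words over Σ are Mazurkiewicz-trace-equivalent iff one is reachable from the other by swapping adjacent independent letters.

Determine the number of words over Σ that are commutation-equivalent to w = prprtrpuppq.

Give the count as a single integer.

drop 0:p onto floor
drop 1:r onto floor
drop 2:p onto {0:p}
drop 3:r onto {1:r}
drop 4:t onto {3:r}
drop 5:r onto {4:t}
drop 6:p onto {2:p}
drop 7:u onto {4:t}
drop 8:p onto {6:p}
drop 9:p onto {8:p}
drop 10:q onto {5:r, 9:p}
ground layer = {0:p, 1:r}
drop-orders for the pieces not yet dropped (sum over which currently-grounded one goes next):
  1 to go: {7} 1  {10} 1
  2 to go: {5,10} 1  {7,10} 2  {9,10} 1
  3 to go: {5,7,10} 3  {5,9,10} 2  {7,9,10} 3  {8,9,10} 1
  4 to go: {4,5,7,10} 3  {5,7,9,10} 8  {5,8,9,10} 3  {6,8,9,10} 1  {7,8,9,10} 4
  5 to go: {2,6,8,9,10} 1  {3,4,5,7,10} 3  {4,5,7,9,10} 11  {5,6,8,9,10} 4  {5,7,8,9,10} 15  {6,7,8,9,10} 5
  6 to go: {0,2,6,8,9,10} 1  {1,3,4,5,7,10} 3  {2,5,6,8,9,10} 5  {2,6,7,8,9,10} 6  {3,4,5,7,9,10} 14  {4,5,7,8,9,10} 26  {5,6,7,8,9,10} 24
  7 to go: {0,2,5,6,8,9,10} 6  {0,2,6,7,8,9,10} 7  {1,3,4,5,7,9,10} 17  {2,5,6,7,8,9,10} 35  {3,4,5,7,8,9,10} 40  {4,5,6,7,8,9,10} 50
  8 to go: {0,2,5,6,7,8,9,10} 48  {1,3,4,5,7,8,9,10} 57  {2,4,5,6,7,8,9,10} 85  {3,4,5,6,7,8,9,10} 90
  9 to go: {0,2,4,5,6,7,8,9,10} 133  {1,3,4,5,6,7,8,9,10} 147  {2,3,4,5,6,7,8,9,10} 175
  if 0:p drops first: 322 orders
  if 1:r drops first: 308 orders
heap linearizations: 630

630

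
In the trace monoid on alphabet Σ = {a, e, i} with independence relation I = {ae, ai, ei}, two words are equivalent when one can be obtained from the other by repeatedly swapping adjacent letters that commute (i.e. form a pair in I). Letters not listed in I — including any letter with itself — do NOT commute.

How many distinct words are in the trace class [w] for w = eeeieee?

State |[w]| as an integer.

7

#0=e has no predecessor
#1=e depends on [0:e]
#2=e depends on [1:e]
#3=i has no predecessor
#4=e depends on [2:e]
#5=e depends on [4:e]
#6=e depends on [5:e]
sources: [0:e, 3:i]
N(rest) = Σ N(rest − s) over sources s of rest; N(one piece) = 1:
  size 1 → [3]=1  [6]=1
  size 2 → [3,6]=2  [5,6]=1
  size 3 → [3,5,6]=3  [4,5,6]=1
  size 4 → [2,4,5,6]=1  [3,4,5,6]=4
  size 5 → [1,2,4,5,6]=1  [2,3,4,5,6]=5
  first=0(e) contributes 6
  first=3(i) contributes 1
|[w]| = 7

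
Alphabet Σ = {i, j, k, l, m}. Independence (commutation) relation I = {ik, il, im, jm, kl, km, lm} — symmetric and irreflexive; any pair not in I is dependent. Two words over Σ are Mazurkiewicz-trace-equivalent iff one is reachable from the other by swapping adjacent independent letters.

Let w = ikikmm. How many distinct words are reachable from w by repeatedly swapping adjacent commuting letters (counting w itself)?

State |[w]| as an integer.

piece 0:i — minimal
piece 1:k — minimal
piece 2:i rests on {0:i}
piece 3:k rests on {1:k}
piece 4:m — minimal
piece 5:m rests on {4:m}
minimal pieces: {0:i, 1:k, 4:m}
ways to finish when only these pieces remain (= sum over removing one remaining piece with nothing left below it):
  1 left: {2}→1  {3}→1  {5}→1
  2 left: {0,2}→1  {1,3}→1  {2,3}→2  {2,5}→2  {3,5}→2  {4,5}→1
  3 left: {0,2,3}→3  {0,2,5}→3  {1,2,3}→3  {1,3,5}→3  {2,3,5}→6  {2,4,5}→3  {3,4,5}→3
  4 left: {0,1,2,3}→6  {0,2,3,5}→12  {0,2,4,5}→6  {1,2,3,5}→12  {1,3,4,5}→6  {2,3,4,5}→12
  placing 0:i first → 30 extensions
  placing 1:k first → 30 extensions
  placing 4:m first → 30 extensions
total linear extensions = 90

90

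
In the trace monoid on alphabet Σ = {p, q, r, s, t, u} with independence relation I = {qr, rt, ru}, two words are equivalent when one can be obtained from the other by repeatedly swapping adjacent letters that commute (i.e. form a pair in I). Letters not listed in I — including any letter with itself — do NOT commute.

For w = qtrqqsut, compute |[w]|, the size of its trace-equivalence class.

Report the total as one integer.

#0=q has no predecessor
#1=t depends on [0:q]
#2=r has no predecessor
#3=q depends on [1:t]
#4=q depends on [3:q]
#5=s depends on [2:r, 4:q]
#6=u depends on [5:s]
#7=t depends on [6:u]
sources: [0:q, 2:r]
N(rest) = Σ N(rest − s) over sources s of rest; N(one piece) = 1:
  size 1 → [7]=1
  size 2 → [6,7]=1
  size 3 → [5,6,7]=1
  size 4 → [2,5,6,7]=1  [4,5,6,7]=1
  size 5 → [2,4,5,6,7]=2  [3,4,5,6,7]=1
  size 6 → [1,3,4,5,6,7]=1  [2,3,4,5,6,7]=3
  first=0(q) contributes 4
  first=2(r) contributes 1
|[w]| = 5

5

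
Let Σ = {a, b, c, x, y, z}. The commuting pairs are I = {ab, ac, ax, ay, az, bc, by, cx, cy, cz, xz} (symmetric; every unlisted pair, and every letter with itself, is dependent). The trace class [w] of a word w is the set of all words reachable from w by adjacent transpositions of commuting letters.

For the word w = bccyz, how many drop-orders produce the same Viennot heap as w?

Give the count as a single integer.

#0=b has no predecessor
#1=c has no predecessor
#2=c depends on [1:c]
#3=y has no predecessor
#4=z depends on [0:b, 3:y]
sources: [0:b, 1:c, 3:y]
N(rest) = Σ N(rest − s) over sources s of rest; N(one piece) = 1:
  size 1 → [2]=1  [4]=1
  size 2 → [0,4]=1  [1,2]=1  [2,4]=2  [3,4]=1
  size 3 → [0,2,4]=3  [0,3,4]=2  [1,2,4]=3  [2,3,4]=3
  first=0(b) contributes 6
  first=1(c) contributes 8
  first=3(y) contributes 6
|[w]| = 20

20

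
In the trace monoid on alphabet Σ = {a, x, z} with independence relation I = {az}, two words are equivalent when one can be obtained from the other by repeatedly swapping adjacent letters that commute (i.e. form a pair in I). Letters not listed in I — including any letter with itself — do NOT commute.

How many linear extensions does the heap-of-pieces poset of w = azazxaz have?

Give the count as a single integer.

0(a) covers ∅
1(z) covers ∅
2(a) covers 0:a
3(z) covers 1:z
4(x) covers 2:a, 3:z
5(a) covers 4:x
6(z) covers 4:x
floor of heap: 0:a, 1:z
completions by unplaced set U, small U first (add the entries for U minus each lowest piece of U):
  |U|=1: {5}:1  {6}:1
  |U|=2: {5,6}:2
  |U|=3: {4,5,6}:2
  |U|=4: {2,4,5,6}:2  {3,4,5,6}:2
  |U|=5: {0,2,4,5,6}:2  {1,3,4,5,6}:2  {2,3,4,5,6}:4
  start at 0(a): 6
  start at 1(z): 6
sum over floor = 12

12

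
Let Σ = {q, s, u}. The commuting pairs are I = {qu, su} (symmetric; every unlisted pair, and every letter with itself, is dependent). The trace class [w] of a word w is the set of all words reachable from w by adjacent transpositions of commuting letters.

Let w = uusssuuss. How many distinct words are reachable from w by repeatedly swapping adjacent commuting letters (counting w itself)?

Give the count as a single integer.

drop 0:u onto floor
drop 1:u onto {0:u}
drop 2:s onto floor
drop 3:s onto {2:s}
drop 4:s onto {3:s}
drop 5:u onto {1:u}
drop 6:u onto {5:u}
drop 7:s onto {4:s}
drop 8:s onto {7:s}
ground layer = {0:u, 2:s}
drop-orders for the pieces not yet dropped (sum over which currently-grounded one goes next):
  1 to go: {6} 1  {8} 1
  2 to go: {5,6} 1  {6,8} 2  {7,8} 1
  3 to go: {1,5,6} 1  {4,7,8} 1  {5,6,8} 3  {6,7,8} 3
  4 to go: {0,1,5,6} 1  {1,5,6,8} 4  {3,4,7,8} 1  {4,6,7,8} 4  {5,6,7,8} 6
  5 to go: {0,1,5,6,8} 5  {1,5,6,7,8} 10  {2,3,4,7,8} 1  {3,4,6,7,8} 5  {4,5,6,7,8} 10
  6 to go: {0,1,5,6,7,8} 15  {1,4,5,6,7,8} 20  {2,3,4,6,7,8} 6  {3,4,5,6,7,8} 15
  7 to go: {0,1,4,5,6,7,8} 35  {1,3,4,5,6,7,8} 35  {2,3,4,5,6,7,8} 21
  if 0:u drops first: 56 orders
  if 2:s drops first: 70 orders
heap linearizations: 126

126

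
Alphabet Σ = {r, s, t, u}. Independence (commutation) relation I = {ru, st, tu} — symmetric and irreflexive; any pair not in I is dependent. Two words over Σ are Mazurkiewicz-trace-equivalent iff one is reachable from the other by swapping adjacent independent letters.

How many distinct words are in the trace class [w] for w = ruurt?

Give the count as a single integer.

piece 0:r — minimal
piece 1:u — minimal
piece 2:u rests on {1:u}
piece 3:r rests on {0:r}
piece 4:t rests on {3:r}
minimal pieces: {0:r, 1:u}
ways to finish when only these pieces remain (= sum over removing one remaining piece with nothing left below it):
  1 left: {2}→1  {4}→1
  2 left: {1,2}→1  {2,4}→2  {3,4}→1
  3 left: {0,3,4}→1  {1,2,4}→3  {2,3,4}→3
  placing 0:r first → 6 extensions
  placing 1:u first → 4 extensions
total linear extensions = 10

10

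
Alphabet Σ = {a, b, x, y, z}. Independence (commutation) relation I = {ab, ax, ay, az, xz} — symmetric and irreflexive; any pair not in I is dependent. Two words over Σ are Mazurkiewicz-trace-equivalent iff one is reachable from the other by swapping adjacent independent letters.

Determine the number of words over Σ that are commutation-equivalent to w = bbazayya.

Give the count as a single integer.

56

drop 0:b onto floor
drop 1:b onto {0:b}
drop 2:a onto floor
drop 3:z onto {1:b}
drop 4:a onto {2:a}
drop 5:y onto {3:z}
drop 6:y onto {5:y}
drop 7:a onto {4:a}
ground layer = {0:b, 2:a}
drop-orders for the pieces not yet dropped (sum over which currently-grounded one goes next):
  1 to go: {6} 1  {7} 1
  2 to go: {4,7} 1  {5,6} 1  {6,7} 2
  3 to go: {2,4,7} 1  {3,5,6} 1  {4,6,7} 3  {5,6,7} 3
  4 to go: {1,3,5,6} 1  {2,4,6,7} 4  {3,5,6,7} 4  {4,5,6,7} 6
  5 to go: {0,1,3,5,6} 1  {1,3,5,6,7} 5  {2,4,5,6,7} 10  {3,4,5,6,7} 10
  6 to go: {0,1,3,5,6,7} 6  {1,3,4,5,6,7} 15  {2,3,4,5,6,7} 20
  if 0:b drops first: 35 orders
  if 2:a drops first: 21 orders
heap linearizations: 56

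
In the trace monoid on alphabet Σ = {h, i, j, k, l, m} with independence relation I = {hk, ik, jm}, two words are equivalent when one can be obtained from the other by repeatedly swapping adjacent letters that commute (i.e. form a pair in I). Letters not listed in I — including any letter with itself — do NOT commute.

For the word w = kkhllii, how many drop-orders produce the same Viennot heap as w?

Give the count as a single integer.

3

piece 0:k — minimal
piece 1:k rests on {0:k}
piece 2:h — minimal
piece 3:l rests on {1:k, 2:h}
piece 4:l rests on {3:l}
piece 5:i rests on {4:l}
piece 6:i rests on {5:i}
minimal pieces: {0:k, 2:h}
ways to finish when only these pieces remain (= sum over removing one remaining piece with nothing left below it):
  1 left: {6}→1
  2 left: {5,6}→1
  3 left: {4,5,6}→1
  4 left: {3,4,5,6}→1
  5 left: {1,3,4,5,6}→1  {2,3,4,5,6}→1
  placing 0:k first → 2 extensions
  placing 2:h first → 1 extensions
total linear extensions = 3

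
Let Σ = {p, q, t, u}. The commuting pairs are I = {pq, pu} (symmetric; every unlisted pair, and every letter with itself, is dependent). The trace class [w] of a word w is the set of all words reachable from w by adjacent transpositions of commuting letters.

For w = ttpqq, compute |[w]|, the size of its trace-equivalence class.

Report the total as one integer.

drop 0:t onto floor
drop 1:t onto {0:t}
drop 2:p onto {1:t}
drop 3:q onto {1:t}
drop 4:q onto {3:q}
ground layer = {0:t}
drop-orders for the pieces not yet dropped (sum over which currently-grounded one goes next):
  1 to go: {2} 1  {4} 1
  2 to go: {2,4} 2  {3,4} 1
  3 to go: {2,3,4} 3
  if 0:t drops first: 3 orders

3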